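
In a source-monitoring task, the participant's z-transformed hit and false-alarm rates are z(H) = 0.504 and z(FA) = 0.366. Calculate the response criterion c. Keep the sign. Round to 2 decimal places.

c = −½·[z(H) + z(FA)] = −½·(0.504 + 0.366) = -0.435
c < 0: the participant has a liberal response bias.

c = -0.44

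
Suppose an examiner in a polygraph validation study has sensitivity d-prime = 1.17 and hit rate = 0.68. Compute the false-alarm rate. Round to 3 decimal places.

z(hit rate) = z(0.68) = 0.4677
z(FA) = z(H) − d' = 0.4677 − 1.17 = -0.7023
false-alarm rate = Φ(-0.7023) = 0.2412

false-alarm rate = 0.241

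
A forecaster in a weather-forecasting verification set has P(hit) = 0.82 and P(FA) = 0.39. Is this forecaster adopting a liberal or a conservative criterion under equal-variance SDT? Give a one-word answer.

z(H) = 0.915, z(FA) = -0.279
c = −½·(z(H) + z(FA)) = -0.318
c < 0 → liberal criterion (biased toward responding “yes”).

liberal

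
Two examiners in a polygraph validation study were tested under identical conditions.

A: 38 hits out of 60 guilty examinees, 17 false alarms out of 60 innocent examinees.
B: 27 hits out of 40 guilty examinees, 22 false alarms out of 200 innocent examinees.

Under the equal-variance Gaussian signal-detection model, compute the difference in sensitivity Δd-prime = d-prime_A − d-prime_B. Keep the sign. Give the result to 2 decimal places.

A: z(0.6333) = 0.341, z(0.2833) = -0.573, d' = 0.914
B: z(0.6750) = 0.454, z(0.1100) = -1.227, d' = 1.681
Δd' = d'_A − d'_B = 0.914 − 1.681 = -0.767
B has the higher sensitivity.

Δd-prime = -0.77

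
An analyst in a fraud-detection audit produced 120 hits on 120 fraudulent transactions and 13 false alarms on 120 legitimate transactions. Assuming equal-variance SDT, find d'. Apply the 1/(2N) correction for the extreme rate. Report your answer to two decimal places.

d' = 3.87

The hit rate is 120/120 = 1, so apply the 1/(2N) correction: H → 1 − 1/(2·120) = 0.99583.
z(H) = z(0.99583) = 2.638
z(FA) = z(0.10833) = -1.235
d' = 2.638 − (-1.235) = 3.873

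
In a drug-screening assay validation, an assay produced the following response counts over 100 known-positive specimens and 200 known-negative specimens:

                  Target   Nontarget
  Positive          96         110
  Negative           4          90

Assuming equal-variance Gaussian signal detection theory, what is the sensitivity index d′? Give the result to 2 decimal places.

H = 96/100 = 0.9600
FA = 110/200 = 0.5500
Φ⁻¹(H) = Φ⁻¹(0.9600) = 1.751
Φ⁻¹(FA) = Φ⁻¹(0.5500) = 0.126
d' = z(H) − z(FA) = 1.751 − 0.126 = 1.625

d′ = 1.63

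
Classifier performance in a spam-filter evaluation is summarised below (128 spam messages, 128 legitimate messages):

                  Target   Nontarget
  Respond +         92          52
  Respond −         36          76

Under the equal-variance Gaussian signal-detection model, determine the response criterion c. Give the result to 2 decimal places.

H = 92/128 = 0.7188
FA = 52/128 = 0.4062
z(H) = z(0.7188) = 0.579
z(FA) = z(0.4062) = -0.237
c = −½·[z(H) + z(FA)] = −0.5 × (0.579 + (-0.237)) = -0.171

c = -0.17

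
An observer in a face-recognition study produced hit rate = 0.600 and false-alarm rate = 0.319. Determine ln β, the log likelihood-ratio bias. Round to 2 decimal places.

ln β = 0.08

z(H) = z(0.600) = 0.253
z(FA) = z(0.319) = -0.470
ln β = −½·[z(H)² − z(FA)²] = −0.5 × (0.064 − 0.221) = 0.0785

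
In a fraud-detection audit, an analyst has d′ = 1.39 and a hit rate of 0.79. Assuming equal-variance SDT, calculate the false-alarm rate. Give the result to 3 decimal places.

false-alarm rate = 0.280

z(hit rate) = z(0.79) = 0.8064
z(FA) = z(H) − d' = 0.8064 − 1.39 = -0.5836
false-alarm rate = Φ(-0.5836) = 0.2797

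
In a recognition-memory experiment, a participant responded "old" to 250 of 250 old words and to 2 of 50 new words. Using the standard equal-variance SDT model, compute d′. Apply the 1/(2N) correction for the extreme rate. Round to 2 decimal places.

The hit rate is 250/250 = 1, so apply the 1/(2N) correction: H → 1 − 1/(2·250) = 0.99800.
z(H) = z(0.99800) = 2.878
z(FA) = z(0.04000) = -1.751
d' = 2.878 − (-1.751) = 4.629

d′ = 4.63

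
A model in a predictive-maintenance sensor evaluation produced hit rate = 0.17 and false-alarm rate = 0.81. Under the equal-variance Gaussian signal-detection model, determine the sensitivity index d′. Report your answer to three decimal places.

z(0.17) = -0.9542, z(0.81) = 0.8779
d' = z(H) − z(FA) = -0.9542 − 0.8779 = -1.8321

d′ = -1.832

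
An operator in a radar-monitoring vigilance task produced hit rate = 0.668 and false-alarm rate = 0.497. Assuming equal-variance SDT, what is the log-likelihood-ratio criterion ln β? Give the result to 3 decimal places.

Φ⁻¹(H) = 0.4344
Φ⁻¹(FA) = -0.0075
ln β = −½·[z(H)² − z(FA)²] = −0.5 × (0.1887 − 0.0001) = -0.0943

ln β = -0.094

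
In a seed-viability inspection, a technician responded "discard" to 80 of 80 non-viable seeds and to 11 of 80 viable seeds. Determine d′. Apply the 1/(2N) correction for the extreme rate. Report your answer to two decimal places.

The hit rate is 80/80 = 1, so apply the 1/(2N) correction: H → 1 − 1/(2·80) = 0.99375.
z(H) = z(0.99375) = 2.498
z(FA) = z(0.13750) = -1.092
d' = 2.498 − (-1.092) = 3.590

d′ = 3.59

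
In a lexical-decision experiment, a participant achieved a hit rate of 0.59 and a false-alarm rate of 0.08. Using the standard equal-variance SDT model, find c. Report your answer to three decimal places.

c = 0.589

Φ⁻¹(H) = Φ⁻¹(0.59) = 0.2275
Φ⁻¹(FA) = Φ⁻¹(0.08) = -1.4051
c = −½·[z(H) + z(FA)] = −0.5 × (0.2275 + (-1.4051)) = 0.5888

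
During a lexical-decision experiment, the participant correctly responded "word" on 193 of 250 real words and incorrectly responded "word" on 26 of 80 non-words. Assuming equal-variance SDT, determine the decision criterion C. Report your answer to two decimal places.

H = 193/250 = 0.7720
FA = 26/80 = 0.3250
z(0.7720) = 0.745, z(0.3250) = -0.454
c = −½·[z(H) + z(FA)] = −0.5 × (0.745 + (-0.454)) = -0.1455

C = -0.15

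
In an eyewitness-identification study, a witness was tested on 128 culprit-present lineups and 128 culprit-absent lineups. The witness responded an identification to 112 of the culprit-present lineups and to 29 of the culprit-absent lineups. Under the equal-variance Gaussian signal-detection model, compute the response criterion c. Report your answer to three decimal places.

H = 112/128 = 0.8750
FA = 29/128 = 0.2266
Φ⁻¹(H) = Φ⁻¹(0.8750) = 1.1503
Φ⁻¹(FA) = Φ⁻¹(0.2266) = -0.7501
c = −½·[z(H) + z(FA)] = −0.5 × (1.1503 + (-0.7501)) = -0.2001
c < 0: the witness has a liberal response bias.

c = -0.200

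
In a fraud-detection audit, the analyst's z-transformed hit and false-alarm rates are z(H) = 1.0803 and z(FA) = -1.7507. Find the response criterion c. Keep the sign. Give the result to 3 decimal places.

c = −½·[z(H) + z(FA)] = −½·(1.0803 + (-1.7507)) = 0.3352

c = 0.335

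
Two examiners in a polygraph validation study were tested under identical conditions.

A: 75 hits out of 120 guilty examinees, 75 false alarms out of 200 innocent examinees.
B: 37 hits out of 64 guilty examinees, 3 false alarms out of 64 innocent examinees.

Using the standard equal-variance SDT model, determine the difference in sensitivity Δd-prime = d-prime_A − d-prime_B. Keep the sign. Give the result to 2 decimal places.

Δd-prime = -1.24

A: z(0.6250) = 0.319, z(0.3750) = -0.319, d' = 0.638
B: z(0.5781) = 0.197, z(0.0469) = -1.676, d' = 1.873
Δd' = d'_A − d'_B = 0.638 − 1.873 = -1.235
B has the higher sensitivity.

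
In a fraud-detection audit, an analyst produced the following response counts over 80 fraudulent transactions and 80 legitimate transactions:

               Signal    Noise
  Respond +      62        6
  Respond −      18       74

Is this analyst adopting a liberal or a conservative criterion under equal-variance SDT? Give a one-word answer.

conservative

z(H) = 0.755, z(FA) = -1.440
c = −½·(z(H) + z(FA)) = 0.3425
c > 0 → conservative criterion (biased toward responding “no”).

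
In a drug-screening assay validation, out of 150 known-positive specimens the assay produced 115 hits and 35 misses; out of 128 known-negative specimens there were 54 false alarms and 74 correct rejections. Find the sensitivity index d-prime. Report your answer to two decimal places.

d-prime = 0.93

H = 115/150 = 0.7667
FA = 54/128 = 0.4219
Φ⁻¹(H) = 0.728
Φ⁻¹(FA) = -0.197
d' = z(H) − z(FA) = 0.728 − (-0.197) = 0.925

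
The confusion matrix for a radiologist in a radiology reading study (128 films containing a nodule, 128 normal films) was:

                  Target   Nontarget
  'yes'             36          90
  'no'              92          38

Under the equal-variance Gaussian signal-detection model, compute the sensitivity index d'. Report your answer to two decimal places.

d' = -1.11

H = 36/128 = 0.2812
FA = 90/128 = 0.7031
Φ⁻¹(H) = -0.579
Φ⁻¹(FA) = 0.533
d' = z(H) − z(FA) = -0.579 − 0.533 = -1.112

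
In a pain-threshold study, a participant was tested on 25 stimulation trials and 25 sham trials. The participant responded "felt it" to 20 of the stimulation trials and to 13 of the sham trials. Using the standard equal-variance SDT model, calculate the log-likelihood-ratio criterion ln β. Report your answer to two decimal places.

H = 20/25 = 0.8000
FA = 13/25 = 0.5200
z(H) = z(0.8000) = 0.842
z(FA) = z(0.5200) = 0.050
ln β = −½·[z(H)² − z(FA)²] = −0.5 × (0.709 − 0.003) = -0.353

ln β = -0.35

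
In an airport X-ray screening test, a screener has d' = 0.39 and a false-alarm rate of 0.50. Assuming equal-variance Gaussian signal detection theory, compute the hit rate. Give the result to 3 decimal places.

hit rate = 0.652

z(false-alarm rate) = z(0.50) = 0.0000
z(H) = z(FA) + d' = 0.0000 + 0.39 = 0.3900
hit rate = Φ(0.3900) = 0.6517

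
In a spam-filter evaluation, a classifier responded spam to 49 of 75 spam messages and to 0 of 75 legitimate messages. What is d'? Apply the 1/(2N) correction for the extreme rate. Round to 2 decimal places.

The false-alarm rate is 0/75 = 0, so apply the 1/(2N) correction: FA → 1/(2·75) = 0.00667.
z(H) = z(0.65333) = 0.394
z(FA) = z(0.00667) = -2.475
d' = 0.394 − (-2.475) = 2.869

d' = 2.87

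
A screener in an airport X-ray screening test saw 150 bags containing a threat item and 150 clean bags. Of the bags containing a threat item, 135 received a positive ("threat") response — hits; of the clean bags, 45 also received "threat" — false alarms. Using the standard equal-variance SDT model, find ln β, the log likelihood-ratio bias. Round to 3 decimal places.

ln β = -0.684

H = 135/150 = 0.9000
FA = 45/150 = 0.3000
z(H) = z(0.9000) = 1.2816
z(FA) = z(0.3000) = -0.5244
ln β = −½·[z(H)² − z(FA)²] = −0.5 × (1.6425 − 0.2750) = -0.68375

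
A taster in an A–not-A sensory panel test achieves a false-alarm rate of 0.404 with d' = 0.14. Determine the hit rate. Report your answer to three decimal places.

hit rate = 0.459

z(false-alarm rate) = z(0.404) = -0.2430
z(H) = z(FA) + d' = -0.2430 + 0.14 = -0.1030
hit rate = Φ(-0.1030) = 0.4590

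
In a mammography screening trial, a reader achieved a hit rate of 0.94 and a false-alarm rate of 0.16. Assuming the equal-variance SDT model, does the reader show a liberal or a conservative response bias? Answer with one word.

z(H) = 1.555, z(FA) = -0.994
c = −½·(z(H) + z(FA)) = -0.2805
c < 0 → liberal criterion (biased toward responding “yes”).

liberal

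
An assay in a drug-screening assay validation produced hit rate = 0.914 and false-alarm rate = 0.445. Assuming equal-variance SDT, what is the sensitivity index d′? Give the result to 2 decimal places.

d′ = 1.50

z(0.914) = 1.3658, z(0.445) = -0.1383
d' = z(H) − z(FA) = 1.3658 − (-0.1383) = 1.5041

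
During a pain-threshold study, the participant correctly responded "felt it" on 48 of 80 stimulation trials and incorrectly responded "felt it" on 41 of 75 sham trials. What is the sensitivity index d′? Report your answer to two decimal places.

d′ = 0.14

H = 48/80 = 0.6000
FA = 41/75 = 0.5467
z(H) = z(0.6000) = 0.2533
z(FA) = z(0.5467) = 0.1173
d' = z(H) − z(FA) = 0.2533 − 0.1173 = 0.1360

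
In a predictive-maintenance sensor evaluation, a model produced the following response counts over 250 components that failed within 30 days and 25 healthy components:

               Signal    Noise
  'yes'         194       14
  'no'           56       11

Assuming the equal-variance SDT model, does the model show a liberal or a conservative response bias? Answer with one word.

liberal

z(H) = 0.759, z(FA) = 0.151
c = −½·(z(H) + z(FA)) = -0.455
c < 0 → liberal criterion (biased toward responding “yes”).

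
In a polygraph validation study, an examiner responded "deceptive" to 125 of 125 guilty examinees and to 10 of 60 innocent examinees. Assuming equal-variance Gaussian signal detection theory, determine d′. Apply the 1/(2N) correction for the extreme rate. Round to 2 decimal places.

The hit rate is 125/125 = 1, so apply the 1/(2N) correction: H → 1 − 1/(2·125) = 0.99600.
z(H) = z(0.99600) = 2.652
z(FA) = z(0.16667) = -0.967
d' = 2.652 − (-0.967) = 3.619

d′ = 3.62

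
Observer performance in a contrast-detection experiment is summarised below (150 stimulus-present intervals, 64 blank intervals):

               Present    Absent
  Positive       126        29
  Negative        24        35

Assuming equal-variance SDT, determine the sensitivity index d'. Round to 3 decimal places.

d' = 1.112

H = 126/150 = 0.8400
FA = 29/64 = 0.4531
Φ⁻¹(H) = Φ⁻¹(0.8400) = 0.9945
Φ⁻¹(FA) = Φ⁻¹(0.4531) = -0.1178
d' = z(H) − z(FA) = 0.9945 − (-0.1178) = 1.1123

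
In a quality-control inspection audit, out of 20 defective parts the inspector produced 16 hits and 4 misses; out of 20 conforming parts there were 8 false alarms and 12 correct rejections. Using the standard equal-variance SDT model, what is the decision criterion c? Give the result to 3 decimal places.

H = 16/20 = 0.8000
FA = 8/20 = 0.4000
z(0.8000) = 0.8416, z(0.4000) = -0.2533
c = −½·[z(H) + z(FA)] = −0.5 × (0.8416 + (-0.2533)) = -0.29415
c < 0: the inspector has a liberal response bias.

c = -0.294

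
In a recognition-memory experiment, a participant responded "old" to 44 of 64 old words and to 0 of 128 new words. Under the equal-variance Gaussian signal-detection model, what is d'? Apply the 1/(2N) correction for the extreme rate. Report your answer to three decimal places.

The false-alarm rate is 0/128 = 0, so apply the 1/(2N) correction: FA → 1/(2·128) = 0.00391.
z(H) = z(0.68750) = 0.4888
z(FA) = z(0.00391) = -2.6597
d' = 0.4888 − (-2.6597) = 3.1485

d' = 3.149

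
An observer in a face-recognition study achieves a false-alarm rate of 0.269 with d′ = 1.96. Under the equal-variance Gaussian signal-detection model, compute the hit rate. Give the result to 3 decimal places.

hit rate = 0.911

z(false-alarm rate) = z(0.269) = -0.6158
z(H) = z(FA) + d' = -0.6158 + 1.96 = 1.3442
hit rate = Φ(1.3442) = 0.9106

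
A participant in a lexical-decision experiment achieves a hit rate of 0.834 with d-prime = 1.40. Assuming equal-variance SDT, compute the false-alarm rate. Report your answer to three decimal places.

z(hit rate) = z(0.834) = 0.9701
z(FA) = z(H) − d' = 0.9701 − 1.40 = -0.4299
false-alarm rate = Φ(-0.4299) = 0.3336

false-alarm rate = 0.334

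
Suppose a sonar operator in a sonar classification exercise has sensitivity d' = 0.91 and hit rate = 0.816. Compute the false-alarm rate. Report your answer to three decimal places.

false-alarm rate = 0.496

z(hit rate) = z(0.816) = 0.9002
z(FA) = z(H) − d' = 0.9002 − 0.91 = -0.0098
false-alarm rate = Φ(-0.0098) = 0.4961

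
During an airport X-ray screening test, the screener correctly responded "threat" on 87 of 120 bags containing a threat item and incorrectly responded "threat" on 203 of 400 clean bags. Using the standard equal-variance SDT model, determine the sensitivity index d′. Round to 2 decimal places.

d′ = 0.58

H = 87/120 = 0.7250
FA = 203/400 = 0.5075
z(H) = 0.598
z(FA) = 0.019
d' = z(H) − z(FA) = 0.598 − 0.019 = 0.579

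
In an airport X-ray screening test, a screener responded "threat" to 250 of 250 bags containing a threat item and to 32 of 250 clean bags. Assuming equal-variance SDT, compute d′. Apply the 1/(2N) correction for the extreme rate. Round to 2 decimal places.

d′ = 4.01

The hit rate is 250/250 = 1, so apply the 1/(2N) correction: H → 1 − 1/(2·250) = 0.99800.
z(H) = z(0.99800) = 2.878
z(FA) = z(0.12800) = -1.136
d' = 2.878 − (-1.136) = 4.014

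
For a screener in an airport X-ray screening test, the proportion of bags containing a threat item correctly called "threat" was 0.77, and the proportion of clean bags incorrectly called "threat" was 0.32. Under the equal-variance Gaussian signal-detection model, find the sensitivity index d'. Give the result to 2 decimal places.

d' = 1.21

z(H) = z(0.77) = 0.739
z(FA) = z(0.32) = -0.468
d' = z(H) − z(FA) = 0.739 − (-0.468) = 1.207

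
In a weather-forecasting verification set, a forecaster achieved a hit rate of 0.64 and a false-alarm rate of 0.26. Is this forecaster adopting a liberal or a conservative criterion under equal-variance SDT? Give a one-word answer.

z(H) = 0.358, z(FA) = -0.643
c = −½·(z(H) + z(FA)) = 0.1425
c > 0 → conservative criterion (biased toward responding “no”).

conservative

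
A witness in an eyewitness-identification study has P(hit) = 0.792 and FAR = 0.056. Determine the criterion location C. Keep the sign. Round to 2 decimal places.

C = 0.39

z(H) = z(0.792) = 0.813
z(FA) = z(0.056) = -1.589
c = −½·[z(H) + z(FA)] = −0.5 × (0.813 + (-1.589)) = 0.388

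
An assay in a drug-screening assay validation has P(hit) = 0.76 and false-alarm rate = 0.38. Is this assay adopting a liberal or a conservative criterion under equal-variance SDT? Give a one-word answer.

z(H) = 0.706, z(FA) = -0.305
c = −½·(z(H) + z(FA)) = -0.2005
c < 0 → liberal criterion (biased toward responding “yes”).

liberal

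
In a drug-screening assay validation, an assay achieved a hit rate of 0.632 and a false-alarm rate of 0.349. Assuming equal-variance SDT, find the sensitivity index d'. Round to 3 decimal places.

d' = 0.725

Φ⁻¹(H) = Φ⁻¹(0.632) = 0.3372
Φ⁻¹(FA) = Φ⁻¹(0.349) = -0.3880
d' = z(H) − z(FA) = 0.3372 − (-0.3880) = 0.7252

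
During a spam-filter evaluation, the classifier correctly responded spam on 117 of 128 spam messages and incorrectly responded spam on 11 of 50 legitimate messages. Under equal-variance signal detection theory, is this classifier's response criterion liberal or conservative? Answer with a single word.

liberal

z(H) = 1.366, z(FA) = -0.772
c = −½·(z(H) + z(FA)) = -0.297
c < 0 → liberal criterion (biased toward responding “yes”).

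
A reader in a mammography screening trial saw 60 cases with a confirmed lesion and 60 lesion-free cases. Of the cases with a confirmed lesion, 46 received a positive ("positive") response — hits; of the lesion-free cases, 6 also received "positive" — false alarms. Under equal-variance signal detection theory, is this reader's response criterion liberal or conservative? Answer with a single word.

z(H) = 0.728, z(FA) = -1.282
c = −½·(z(H) + z(FA)) = 0.277
c > 0 → conservative criterion (biased toward responding “no”).

conservative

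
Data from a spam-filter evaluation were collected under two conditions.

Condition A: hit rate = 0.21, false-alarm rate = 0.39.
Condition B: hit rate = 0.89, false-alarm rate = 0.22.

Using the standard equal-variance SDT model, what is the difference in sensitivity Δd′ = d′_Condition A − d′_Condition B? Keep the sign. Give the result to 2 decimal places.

Δd′ = -2.53

Condition A: z(0.21) = -0.806, z(0.39) = -0.279, d' = -0.527
Condition B: z(0.89) = 1.227, z(0.22) = -0.772, d' = 1.999
Δd' = d'_Condition A − d'_Condition B = -0.527 − 1.999 = -2.526
Condition B has the higher sensitivity.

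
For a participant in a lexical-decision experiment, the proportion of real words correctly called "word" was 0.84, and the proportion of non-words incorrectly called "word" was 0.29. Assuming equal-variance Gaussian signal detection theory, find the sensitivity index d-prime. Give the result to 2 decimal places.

d-prime = 1.55

z(H) = z(0.84) = 0.994
z(FA) = z(0.29) = -0.553
d' = z(H) − z(FA) = 0.994 − (-0.553) = 1.547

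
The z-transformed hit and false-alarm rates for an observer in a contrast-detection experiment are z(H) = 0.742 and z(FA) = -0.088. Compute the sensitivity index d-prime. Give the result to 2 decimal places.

d' = z(H) − z(FA) = 0.742 − (-0.088) = 0.830

d-prime = 0.83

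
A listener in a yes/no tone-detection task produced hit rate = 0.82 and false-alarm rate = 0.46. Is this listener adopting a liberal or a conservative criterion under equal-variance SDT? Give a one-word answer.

z(H) = 0.915, z(FA) = -0.100
c = −½·(z(H) + z(FA)) = -0.4075
c < 0 → liberal criterion (biased toward responding “yes”).

liberal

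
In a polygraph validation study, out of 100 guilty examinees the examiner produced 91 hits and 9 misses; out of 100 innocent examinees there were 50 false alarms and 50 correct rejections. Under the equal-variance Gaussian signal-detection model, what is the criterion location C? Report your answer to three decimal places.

C = -0.670

H = 91/100 = 0.9100
FA = 50/100 = 0.5000
z(0.9100) = 1.3408, z(0.5000) = 0.0000
c = −½·[z(H) + z(FA)] = −0.5 × (1.3408 + 0.0000) = -0.6704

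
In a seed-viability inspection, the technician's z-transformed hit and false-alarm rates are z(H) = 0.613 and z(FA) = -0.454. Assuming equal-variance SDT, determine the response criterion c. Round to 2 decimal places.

c = -0.08

c = −½·[z(H) + z(FA)] = −½·(0.613 + (-0.454)) = -0.0795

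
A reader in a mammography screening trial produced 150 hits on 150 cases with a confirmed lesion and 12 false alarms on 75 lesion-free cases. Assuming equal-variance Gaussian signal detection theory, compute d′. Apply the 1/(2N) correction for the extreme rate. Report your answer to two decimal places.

The hit rate is 150/150 = 1, so apply the 1/(2N) correction: H → 1 − 1/(2·150) = 0.99667.
z(H) = z(0.99667) = 2.713
z(FA) = z(0.16000) = -0.994
d' = 2.713 − (-0.994) = 3.707

d′ = 3.71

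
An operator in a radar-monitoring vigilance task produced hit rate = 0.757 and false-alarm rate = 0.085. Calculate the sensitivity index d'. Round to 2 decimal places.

d' = 2.07

Φ⁻¹(0.757) = 0.6967, Φ⁻¹(0.085) = -1.3722
d' = z(H) − z(FA) = 0.6967 − (-1.3722) = 2.0689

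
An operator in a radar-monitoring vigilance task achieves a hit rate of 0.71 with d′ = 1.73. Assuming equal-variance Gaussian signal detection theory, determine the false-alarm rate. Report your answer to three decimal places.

false-alarm rate = 0.120

z(hit rate) = z(0.71) = 0.5534
z(FA) = z(H) − d' = 0.5534 − 1.73 = -1.1766
false-alarm rate = Φ(-1.1766) = 0.1197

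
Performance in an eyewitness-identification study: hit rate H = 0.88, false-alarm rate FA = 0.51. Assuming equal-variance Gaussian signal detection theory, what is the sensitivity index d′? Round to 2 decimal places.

z(H) = z(0.88) = 1.1750
z(FA) = z(0.51) = 0.0251
d' = z(H) − z(FA) = 1.1750 − 0.0251 = 1.1499

d′ = 1.15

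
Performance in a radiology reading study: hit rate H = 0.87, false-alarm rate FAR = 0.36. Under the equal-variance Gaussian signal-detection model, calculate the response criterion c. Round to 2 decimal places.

c = -0.38

Φ⁻¹(H) = Φ⁻¹(0.87) = 1.1264
Φ⁻¹(FA) = Φ⁻¹(0.36) = -0.3585
c = −½·[z(H) + z(FA)] = −0.5 × (1.1264 + (-0.3585)) = -0.38395
c < 0: the radiologist has a liberal response bias.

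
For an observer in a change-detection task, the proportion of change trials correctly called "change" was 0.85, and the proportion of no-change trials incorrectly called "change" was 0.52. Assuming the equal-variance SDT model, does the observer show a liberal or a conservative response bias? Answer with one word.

z(H) = 1.036, z(FA) = 0.050
c = −½·(z(H) + z(FA)) = -0.543
c < 0 → liberal criterion (biased toward responding “yes”).

liberal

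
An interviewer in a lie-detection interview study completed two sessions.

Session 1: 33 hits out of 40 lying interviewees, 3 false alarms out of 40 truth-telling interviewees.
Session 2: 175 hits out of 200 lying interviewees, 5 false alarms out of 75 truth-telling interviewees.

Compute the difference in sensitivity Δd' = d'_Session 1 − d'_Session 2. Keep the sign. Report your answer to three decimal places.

Session 1: z(0.8250) = 0.9346, z(0.0750) = -1.4395, d' = 2.3741
Session 2: z(0.8750) = 1.1503, z(0.0667) = -1.5008, d' = 2.6511
Δd' = d'_Session 1 − d'_Session 2 = 2.3741 − 2.6511 = -0.2770
Session 2 has the higher sensitivity.

Δd' = -0.277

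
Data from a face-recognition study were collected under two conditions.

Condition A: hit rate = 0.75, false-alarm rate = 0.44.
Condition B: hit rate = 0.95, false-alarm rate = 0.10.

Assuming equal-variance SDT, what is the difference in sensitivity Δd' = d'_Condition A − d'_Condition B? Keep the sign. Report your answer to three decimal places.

Condition A: z(0.75) = 0.6745, z(0.44) = -0.1510, d' = 0.8255
Condition B: z(0.95) = 1.6449, z(0.10) = -1.2816, d' = 2.9265
Δd' = d'_Condition A − d'_Condition B = 0.8255 − 2.9265 = -2.1010
Condition B has the higher sensitivity.

Δd' = -2.101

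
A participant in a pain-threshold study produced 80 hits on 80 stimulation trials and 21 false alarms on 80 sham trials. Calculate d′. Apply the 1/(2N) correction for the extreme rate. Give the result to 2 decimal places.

The hit rate is 80/80 = 1, so apply the 1/(2N) correction: H → 1 − 1/(2·80) = 0.99375.
z(H) = z(0.99375) = 2.498
z(FA) = z(0.26250) = -0.636
d' = 2.498 − (-0.636) = 3.134

d′ = 3.13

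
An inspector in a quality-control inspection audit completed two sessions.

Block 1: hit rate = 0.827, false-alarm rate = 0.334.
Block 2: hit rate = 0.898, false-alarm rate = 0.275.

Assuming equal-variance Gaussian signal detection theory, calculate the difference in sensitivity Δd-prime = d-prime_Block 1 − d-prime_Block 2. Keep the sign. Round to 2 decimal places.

Block 1: z(0.827) = 0.942, z(0.334) = -0.429, d' = 1.371
Block 2: z(0.898) = 1.270, z(0.275) = -0.598, d' = 1.868
Δd' = d'_Block 1 − d'_Block 2 = 1.371 − 1.868 = -0.497
Block 2 has the higher sensitivity.

Δd-prime = -0.50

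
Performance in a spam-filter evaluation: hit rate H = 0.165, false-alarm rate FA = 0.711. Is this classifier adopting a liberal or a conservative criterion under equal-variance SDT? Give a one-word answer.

z(H) = -0.974, z(FA) = 0.556
c = −½·(z(H) + z(FA)) = 0.209
c > 0 → conservative criterion (biased toward responding “no”).

conservative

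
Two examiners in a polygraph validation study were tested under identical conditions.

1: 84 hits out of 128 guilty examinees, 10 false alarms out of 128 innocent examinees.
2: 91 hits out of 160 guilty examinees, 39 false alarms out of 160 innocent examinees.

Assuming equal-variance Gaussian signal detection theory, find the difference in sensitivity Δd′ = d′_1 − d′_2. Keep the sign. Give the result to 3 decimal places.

1: z(0.6562) = 0.4021, z(0.0781) = -1.4180, d' = 1.8201
2: z(0.5687) = 0.1731, z(0.2437) = -0.6945, d' = 0.8676
Δd' = d'_1 − d'_2 = 1.8201 − 0.8676 = 0.9525
1 has the higher sensitivity.

Δd′ = 0.953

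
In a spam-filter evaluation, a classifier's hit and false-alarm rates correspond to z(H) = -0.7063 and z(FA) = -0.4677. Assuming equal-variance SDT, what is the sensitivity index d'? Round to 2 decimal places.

d' = -0.24

d' = z(H) − z(FA) = -0.7063 − (-0.4677) = -0.2386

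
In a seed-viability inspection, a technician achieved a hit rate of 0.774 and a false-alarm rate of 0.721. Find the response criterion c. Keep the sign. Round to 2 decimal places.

c = -0.67

Φ⁻¹(0.774) = 0.7521, Φ⁻¹(0.721) = 0.5858
c = −½·[z(H) + z(FA)] = −0.5 × (0.7521 + 0.5858) = -0.66895
c < 0: the technician has a liberal response bias.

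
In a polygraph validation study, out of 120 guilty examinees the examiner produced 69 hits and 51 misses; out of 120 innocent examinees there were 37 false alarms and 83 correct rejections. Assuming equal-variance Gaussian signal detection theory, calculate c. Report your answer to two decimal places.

H = 69/120 = 0.5750
FA = 37/120 = 0.3083
z(H) = z(0.5750) = 0.189
z(FA) = z(0.3083) = -0.501
c = −½·[z(H) + z(FA)] = −0.5 × (0.189 + (-0.501)) = 0.156
c > 0: the examiner has a conservative response bias.

c = 0.16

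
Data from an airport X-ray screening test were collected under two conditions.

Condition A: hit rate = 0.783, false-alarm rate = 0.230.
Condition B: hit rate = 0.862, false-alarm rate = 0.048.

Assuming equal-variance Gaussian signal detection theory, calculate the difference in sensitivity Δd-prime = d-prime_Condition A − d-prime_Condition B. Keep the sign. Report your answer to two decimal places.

Condition A: z(0.783) = 0.782, z(0.230) = -0.739, d' = 1.521
Condition B: z(0.862) = 1.089, z(0.048) = -1.665, d' = 2.754
Δd' = d'_Condition A − d'_Condition B = 1.521 − 2.754 = -1.233
Condition B has the higher sensitivity.

Δd-prime = -1.23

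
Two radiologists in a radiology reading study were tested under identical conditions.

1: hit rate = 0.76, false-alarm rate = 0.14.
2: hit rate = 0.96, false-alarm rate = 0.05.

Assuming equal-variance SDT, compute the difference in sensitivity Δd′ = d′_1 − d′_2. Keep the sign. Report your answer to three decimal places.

Δd′ = -1.609

1: z(0.76) = 0.7063, z(0.14) = -1.0803, d' = 1.7866
2: z(0.96) = 1.7507, z(0.05) = -1.6449, d' = 3.3956
Δd' = d'_1 − d'_2 = 1.7866 − 3.3956 = -1.6090
2 has the higher sensitivity.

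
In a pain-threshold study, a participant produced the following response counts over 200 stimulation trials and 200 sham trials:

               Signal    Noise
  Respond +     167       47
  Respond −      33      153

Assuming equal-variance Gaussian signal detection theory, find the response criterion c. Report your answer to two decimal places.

c = -0.13

H = 167/200 = 0.8350
FA = 47/200 = 0.2350
z(0.8350) = 0.974, z(0.2350) = -0.722
c = −½·[z(H) + z(FA)] = −0.5 × (0.974 + (-0.722)) = -0.126
c < 0: the participant has a liberal response bias.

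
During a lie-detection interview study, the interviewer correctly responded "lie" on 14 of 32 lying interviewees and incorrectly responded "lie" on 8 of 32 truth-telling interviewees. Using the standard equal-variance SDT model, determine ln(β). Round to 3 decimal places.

ln β = 0.215

H = 14/32 = 0.4375
FA = 8/32 = 0.2500
z(H) = z(0.4375) = -0.1573
z(FA) = z(0.2500) = -0.6745
ln β = −½·[z(H)² − z(FA)²] = −0.5 × (0.0247 − 0.4550) = 0.21515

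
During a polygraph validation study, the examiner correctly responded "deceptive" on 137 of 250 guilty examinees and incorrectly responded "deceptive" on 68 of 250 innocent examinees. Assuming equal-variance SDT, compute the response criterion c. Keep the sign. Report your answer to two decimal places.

H = 137/250 = 0.5480
FA = 68/250 = 0.2720
z(H) = 0.1206
z(FA) = -0.6068
c = −½·[z(H) + z(FA)] = −0.5 × (0.1206 + (-0.6068)) = 0.2431
c > 0: the examiner has a conservative response bias.

c = 0.24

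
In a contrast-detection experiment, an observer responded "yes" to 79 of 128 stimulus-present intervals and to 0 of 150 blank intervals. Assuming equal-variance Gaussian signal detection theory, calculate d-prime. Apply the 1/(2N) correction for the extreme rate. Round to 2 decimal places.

The false-alarm rate is 0/150 = 0, so apply the 1/(2N) correction: FA → 1/(2·150) = 0.00333.
z(H) = z(0.61719) = 0.298
z(FA) = z(0.00333) = -2.713
d' = 0.298 − (-2.713) = 3.011

d-prime = 3.01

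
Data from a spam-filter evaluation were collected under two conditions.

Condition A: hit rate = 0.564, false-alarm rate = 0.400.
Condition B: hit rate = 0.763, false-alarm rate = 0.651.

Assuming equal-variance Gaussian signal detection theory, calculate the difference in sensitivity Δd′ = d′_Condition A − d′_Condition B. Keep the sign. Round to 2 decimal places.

Condition A: z(0.564) = 0.161, z(0.400) = -0.253, d' = 0.414
Condition B: z(0.763) = 0.716, z(0.651) = 0.388, d' = 0.328
Δd' = d'_Condition A − d'_Condition B = 0.414 − 0.328 = 0.086
Condition A has the higher sensitivity.

Δd′ = 0.09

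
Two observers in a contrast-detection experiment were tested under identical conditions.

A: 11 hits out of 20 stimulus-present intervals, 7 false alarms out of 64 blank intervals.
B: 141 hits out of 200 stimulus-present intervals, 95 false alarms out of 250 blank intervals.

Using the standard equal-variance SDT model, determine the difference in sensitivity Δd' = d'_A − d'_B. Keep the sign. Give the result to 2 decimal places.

A: z(0.5500) = 0.126, z(0.1094) = -1.230, d' = 1.356
B: z(0.7050) = 0.539, z(0.3800) = -0.305, d' = 0.844
Δd' = d'_A − d'_B = 1.356 − 0.844 = 0.512
A has the higher sensitivity.

Δd' = 0.51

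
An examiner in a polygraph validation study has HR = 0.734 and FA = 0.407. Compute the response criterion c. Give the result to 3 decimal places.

c = -0.195

Φ⁻¹(H) = Φ⁻¹(0.734) = 0.6250
Φ⁻¹(FA) = Φ⁻¹(0.407) = -0.2353
c = −½·[z(H) + z(FA)] = −0.5 × (0.6250 + (-0.2353)) = -0.19485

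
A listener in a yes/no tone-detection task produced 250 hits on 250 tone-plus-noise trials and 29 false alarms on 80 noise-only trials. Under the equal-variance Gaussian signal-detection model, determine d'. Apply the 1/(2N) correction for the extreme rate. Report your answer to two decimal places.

d' = 3.23

The hit rate is 250/250 = 1, so apply the 1/(2N) correction: H → 1 − 1/(2·250) = 0.99800.
z(H) = z(0.99800) = 2.878
z(FA) = z(0.36250) = -0.352
d' = 2.878 − (-0.352) = 3.230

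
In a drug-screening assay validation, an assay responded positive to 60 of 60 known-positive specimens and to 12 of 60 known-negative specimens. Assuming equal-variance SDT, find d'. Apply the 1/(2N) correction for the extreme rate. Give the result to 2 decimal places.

The hit rate is 60/60 = 1, so apply the 1/(2N) correction: H → 1 − 1/(2·60) = 0.99167.
z(H) = z(0.99167) = 2.394
z(FA) = z(0.20000) = -0.842
d' = 2.394 − (-0.842) = 3.236

d' = 3.24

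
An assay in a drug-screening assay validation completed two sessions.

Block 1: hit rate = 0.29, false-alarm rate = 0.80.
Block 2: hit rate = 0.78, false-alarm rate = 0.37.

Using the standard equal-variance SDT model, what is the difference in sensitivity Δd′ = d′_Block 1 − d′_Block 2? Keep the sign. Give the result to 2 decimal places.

Δd′ = -2.50

Block 1: z(0.29) = -0.553, z(0.80) = 0.842, d' = -1.395
Block 2: z(0.78) = 0.772, z(0.37) = -0.332, d' = 1.104
Δd' = d'_Block 1 − d'_Block 2 = -1.395 − 1.104 = -2.499
Block 2 has the higher sensitivity.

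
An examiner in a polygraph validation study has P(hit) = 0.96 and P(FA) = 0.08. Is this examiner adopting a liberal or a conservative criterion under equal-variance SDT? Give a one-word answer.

z(H) = 1.751, z(FA) = -1.405
c = −½·(z(H) + z(FA)) = -0.173
c < 0 → liberal criterion (biased toward responding “yes”).

liberal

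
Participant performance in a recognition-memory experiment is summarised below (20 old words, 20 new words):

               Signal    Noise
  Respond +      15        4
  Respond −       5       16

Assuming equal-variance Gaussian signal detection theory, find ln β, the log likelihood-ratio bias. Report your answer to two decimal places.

ln β = 0.13

H = 15/20 = 0.7500
FA = 4/20 = 0.2000
z(H) = 0.674
z(FA) = -0.842
ln β = −½·[z(H)² − z(FA)²] = −0.5 × (0.454 − 0.709) = 0.1275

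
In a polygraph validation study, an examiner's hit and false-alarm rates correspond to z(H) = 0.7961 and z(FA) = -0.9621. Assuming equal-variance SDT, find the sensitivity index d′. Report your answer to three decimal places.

d′ = 1.758

d' = z(H) − z(FA) = 0.7961 − (-0.9621) = 1.7582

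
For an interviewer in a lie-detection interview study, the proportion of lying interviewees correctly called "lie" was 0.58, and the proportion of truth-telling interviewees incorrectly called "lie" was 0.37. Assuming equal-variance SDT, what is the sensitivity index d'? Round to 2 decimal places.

d' = 0.53

Φ⁻¹(H) = 0.202
Φ⁻¹(FA) = -0.332
d' = z(H) − z(FA) = 0.202 − (-0.332) = 0.534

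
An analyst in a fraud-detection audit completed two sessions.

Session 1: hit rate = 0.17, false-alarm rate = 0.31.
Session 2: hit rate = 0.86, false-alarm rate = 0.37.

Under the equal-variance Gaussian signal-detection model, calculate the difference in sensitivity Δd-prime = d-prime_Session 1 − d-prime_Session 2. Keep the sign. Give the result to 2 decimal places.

Δd-prime = -1.87

Session 1: z(0.17) = -0.954, z(0.31) = -0.496, d' = -0.458
Session 2: z(0.86) = 1.080, z(0.37) = -0.332, d' = 1.412
Δd' = d'_Session 1 − d'_Session 2 = -0.458 − 1.412 = -1.870
Session 2 has the higher sensitivity.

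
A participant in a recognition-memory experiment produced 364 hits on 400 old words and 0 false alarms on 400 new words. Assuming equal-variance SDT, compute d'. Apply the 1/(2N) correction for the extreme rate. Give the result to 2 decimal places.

d' = 4.36

The false-alarm rate is 0/400 = 0, so apply the 1/(2N) correction: FA → 1/(2·400) = 0.00125.
z(H) = z(0.91000) = 1.341
z(FA) = z(0.00125) = -3.023
d' = 1.341 − (-3.023) = 4.364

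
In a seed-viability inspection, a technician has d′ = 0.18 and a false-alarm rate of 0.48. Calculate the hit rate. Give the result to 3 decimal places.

z(false-alarm rate) = z(0.48) = -0.0502
z(H) = z(FA) + d' = -0.0502 + 0.18 = 0.1298
hit rate = Φ(0.1298) = 0.5516

hit rate = 0.552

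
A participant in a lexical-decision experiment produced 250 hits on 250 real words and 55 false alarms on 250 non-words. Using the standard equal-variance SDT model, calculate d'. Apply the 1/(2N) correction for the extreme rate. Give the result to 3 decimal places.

The hit rate is 250/250 = 1, so apply the 1/(2N) correction: H → 1 − 1/(2·250) = 0.99800.
z(H) = z(0.99800) = 2.8782
z(FA) = z(0.22000) = -0.7722
d' = 2.8782 − (-0.7722) = 3.6504

d' = 3.650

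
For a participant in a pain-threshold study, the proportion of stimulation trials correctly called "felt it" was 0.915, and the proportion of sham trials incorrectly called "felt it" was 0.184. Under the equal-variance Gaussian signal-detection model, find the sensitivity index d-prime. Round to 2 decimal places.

Φ⁻¹(0.915) = 1.372, Φ⁻¹(0.184) = -0.900
d' = z(H) − z(FA) = 1.372 − (-0.900) = 2.272

d-prime = 2.27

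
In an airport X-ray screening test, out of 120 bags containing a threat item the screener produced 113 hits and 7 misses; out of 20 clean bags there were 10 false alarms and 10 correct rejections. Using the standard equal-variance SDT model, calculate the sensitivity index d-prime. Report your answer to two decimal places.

d-prime = 1.57

H = 113/120 = 0.9417
FA = 10/20 = 0.5000
z(0.9417) = 1.5692, z(0.5000) = 0.0000
d' = z(H) − z(FA) = 1.5692 − 0.0000 = 1.5692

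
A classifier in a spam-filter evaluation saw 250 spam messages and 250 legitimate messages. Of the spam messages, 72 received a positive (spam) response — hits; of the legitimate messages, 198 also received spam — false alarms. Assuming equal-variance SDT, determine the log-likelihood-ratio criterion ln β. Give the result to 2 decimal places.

H = 72/250 = 0.2880
FA = 198/250 = 0.7920
Φ⁻¹(0.2880) = -0.559, Φ⁻¹(0.7920) = 0.813
ln β = −½·[z(H)² − z(FA)²] = −0.5 × (0.312 − 0.661) = 0.1745

ln β = 0.17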